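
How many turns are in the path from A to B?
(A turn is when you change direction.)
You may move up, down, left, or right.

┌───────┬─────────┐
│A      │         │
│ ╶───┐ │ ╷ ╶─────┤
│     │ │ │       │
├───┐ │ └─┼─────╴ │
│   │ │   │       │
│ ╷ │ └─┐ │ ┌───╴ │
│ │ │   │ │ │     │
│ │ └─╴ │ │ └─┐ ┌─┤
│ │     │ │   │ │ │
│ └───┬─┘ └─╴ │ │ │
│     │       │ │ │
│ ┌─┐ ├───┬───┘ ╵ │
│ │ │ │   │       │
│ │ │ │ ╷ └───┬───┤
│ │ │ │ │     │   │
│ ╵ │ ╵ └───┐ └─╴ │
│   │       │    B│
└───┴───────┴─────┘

Directions: down, right, right, down, down, right, down, left, left, up, up, left, down, down, down, right, right, down, down, down, right, up, up, right, down, right, right, down, right, right
Number of turns: 17

Solution:

┌───────┬─────────┐
│A      │         │
│ ╶───┐ │ ╷ ╶─────┤
│↳ → ↓│ │ │       │
├───┐ │ └─┼─────╴ │
│↓ ↰│↓│   │       │
│ ╷ │ └─┐ │ ┌───╴ │
│↓│↑│↳ ↓│ │ │     │
│ │ └─╴ │ │ └─┐ ┌─┤
│↓│↑ ← ↲│ │   │ │ │
│ └───┬─┘ └─╴ │ │ │
│↳ → ↓│       │ │ │
│ ┌─┐ ├───┬───┘ ╵ │
│ │ │↓│↱ ↓│       │
│ │ │ │ ╷ └───┬───┤
│ │ │↓│↑│↳ → ↓│   │
│ ╵ │ ╵ └───┐ └─╴ │
│   │↳ ↑    │↳ → B│
└───┴───────┴─────┘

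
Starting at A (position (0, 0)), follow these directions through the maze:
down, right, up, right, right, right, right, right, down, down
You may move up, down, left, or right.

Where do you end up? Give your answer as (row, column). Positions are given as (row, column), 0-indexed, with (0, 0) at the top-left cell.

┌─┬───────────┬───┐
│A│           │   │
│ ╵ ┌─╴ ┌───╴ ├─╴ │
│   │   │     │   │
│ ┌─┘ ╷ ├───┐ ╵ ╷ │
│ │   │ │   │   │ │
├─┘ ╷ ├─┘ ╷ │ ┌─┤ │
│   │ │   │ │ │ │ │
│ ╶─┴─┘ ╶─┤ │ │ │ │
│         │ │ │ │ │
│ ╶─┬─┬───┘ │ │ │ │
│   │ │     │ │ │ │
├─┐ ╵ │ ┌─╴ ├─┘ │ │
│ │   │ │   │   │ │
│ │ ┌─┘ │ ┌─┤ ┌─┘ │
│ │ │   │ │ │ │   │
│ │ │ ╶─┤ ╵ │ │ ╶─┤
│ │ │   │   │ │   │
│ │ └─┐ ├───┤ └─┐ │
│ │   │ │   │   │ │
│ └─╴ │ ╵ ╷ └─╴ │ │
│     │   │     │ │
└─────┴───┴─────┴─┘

Following directions step by step:
Start: (0, 0)
  down: (0, 0) → (1, 0)
  right: (1, 0) → (1, 1)
  up: (1, 1) → (0, 1)
  right: (0, 1) → (0, 2)
  right: (0, 2) → (0, 3)
  right: (0, 3) → (0, 4)
  right: (0, 4) → (0, 5)
  right: (0, 5) → (0, 6)
  down: (0, 6) → (1, 6)
  down: (1, 6) → (2, 6)
Final position: (2, 6)

Path taken:

┌─┬───────────┬───┐
│A│↱ → → → → ↓│   │
│ ╵ ┌─╴ ┌───╴ ├─╴ │
│↳ ↑│   │    ↓│   │
│ ┌─┘ ╷ ├───┐ ╵ ╷ │
│ │   │ │   │B  │ │
├─┘ ╷ ├─┘ ╷ │ ┌─┤ │
│   │ │   │ │ │ │ │
│ ╶─┴─┘ ╶─┤ │ │ │ │
│         │ │ │ │ │
│ ╶─┬─┬───┘ │ │ │ │
│   │ │     │ │ │ │
├─┐ ╵ │ ┌─╴ ├─┘ │ │
│ │   │ │   │   │ │
│ │ ┌─┘ │ ┌─┤ ┌─┘ │
│ │ │   │ │ │ │   │
│ │ │ ╶─┤ ╵ │ │ ╶─┤
│ │ │   │   │ │   │
│ │ └─┐ ├───┤ └─┐ │
│ │   │ │   │   │ │
│ └─╴ │ ╵ ╷ └─╴ │ │
│     │   │     │ │
└─────┴───┴─────┴─┘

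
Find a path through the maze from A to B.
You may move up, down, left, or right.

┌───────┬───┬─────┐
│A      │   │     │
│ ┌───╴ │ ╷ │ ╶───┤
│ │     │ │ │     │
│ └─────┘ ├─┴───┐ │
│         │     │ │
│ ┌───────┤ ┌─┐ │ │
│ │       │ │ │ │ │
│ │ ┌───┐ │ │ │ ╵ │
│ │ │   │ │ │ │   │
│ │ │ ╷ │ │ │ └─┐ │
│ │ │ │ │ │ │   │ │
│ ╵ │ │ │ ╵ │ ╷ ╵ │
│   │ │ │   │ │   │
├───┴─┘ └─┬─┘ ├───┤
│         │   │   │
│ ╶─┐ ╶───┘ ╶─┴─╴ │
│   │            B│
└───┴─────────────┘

Finding the shortest path through the maze:
Path length: 38 steps
Directions: down → down → down → down → down → down → right → up → up → up → right → right → right → down → down → down → right → up → up → up → up → right → right → down → down → right → down → down → left → up → left → down → down → left → down → right → right → right

Solution:

┌───────┬───┬─────┐
│A      │   │     │
│ ┌───╴ │ ╷ │ ╶───┤
│↓│     │ │ │     │
│ └─────┘ ├─┴───┐ │
│↓        │↱ → ↓│ │
│ ┌───────┤ ┌─┐ │ │
│↓│↱ → → ↓│↑│ │↓│ │
│ │ ┌───┐ │ │ │ ╵ │
│↓│↑│   │↓│↑│ │↳ ↓│
│ │ │ ╷ │ │ │ └─┐ │
│↓│↑│ │ │↓│↑│↓ ↰│↓│
│ ╵ │ │ │ ╵ │ ╷ ╵ │
│↳ ↑│ │ │↳ ↑│↓│↑ ↲│
├───┴─┘ └─┬─┘ ├───┤
│         │↓ ↲│   │
│ ╶─┐ ╶───┘ ╶─┴─╴ │
│   │      ↳ → → B│
└───┴─────────────┘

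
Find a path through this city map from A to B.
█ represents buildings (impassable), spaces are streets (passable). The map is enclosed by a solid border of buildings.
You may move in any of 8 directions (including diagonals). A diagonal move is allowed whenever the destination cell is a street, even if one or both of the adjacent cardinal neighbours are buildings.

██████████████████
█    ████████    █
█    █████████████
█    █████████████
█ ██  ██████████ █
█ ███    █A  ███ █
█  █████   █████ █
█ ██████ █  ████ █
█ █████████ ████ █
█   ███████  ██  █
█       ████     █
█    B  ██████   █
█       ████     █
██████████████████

Finding the shortest path from A to B:
Movement: 8-directional
Path length: 17 steps
Directions: down-left → left → up-left → left → left → up-left → up-left → left → down-left → down → down → down → down → down-right → right → down-right → down-right

Solution:

██████████████████
█    ████████    █
█    █████████████
█ ↙← █████████████
█↓██↖ ██████████ █
█↓███↖←← █A  ███ █
█↓ █████↖← █████ █
█↓██████ █  ████ █
█↘█████████ ████ █
█ →↘███████  ██  █
█   ↘   ████     █
█    B  ██████   █
█       ████     █
██████████████████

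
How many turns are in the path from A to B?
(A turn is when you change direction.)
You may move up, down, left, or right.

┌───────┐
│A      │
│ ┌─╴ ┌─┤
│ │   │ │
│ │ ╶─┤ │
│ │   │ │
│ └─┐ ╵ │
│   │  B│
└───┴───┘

Directions: right, right, down, left, down, right, down, right
Number of turns: 6

Solution:

┌───────┐
│A → ↓  │
│ ┌─╴ ┌─┤
│ │↓ ↲│ │
│ │ ╶─┤ │
│ │↳ ↓│ │
│ └─┐ ╵ │
│   │↳ B│
└───┴───┘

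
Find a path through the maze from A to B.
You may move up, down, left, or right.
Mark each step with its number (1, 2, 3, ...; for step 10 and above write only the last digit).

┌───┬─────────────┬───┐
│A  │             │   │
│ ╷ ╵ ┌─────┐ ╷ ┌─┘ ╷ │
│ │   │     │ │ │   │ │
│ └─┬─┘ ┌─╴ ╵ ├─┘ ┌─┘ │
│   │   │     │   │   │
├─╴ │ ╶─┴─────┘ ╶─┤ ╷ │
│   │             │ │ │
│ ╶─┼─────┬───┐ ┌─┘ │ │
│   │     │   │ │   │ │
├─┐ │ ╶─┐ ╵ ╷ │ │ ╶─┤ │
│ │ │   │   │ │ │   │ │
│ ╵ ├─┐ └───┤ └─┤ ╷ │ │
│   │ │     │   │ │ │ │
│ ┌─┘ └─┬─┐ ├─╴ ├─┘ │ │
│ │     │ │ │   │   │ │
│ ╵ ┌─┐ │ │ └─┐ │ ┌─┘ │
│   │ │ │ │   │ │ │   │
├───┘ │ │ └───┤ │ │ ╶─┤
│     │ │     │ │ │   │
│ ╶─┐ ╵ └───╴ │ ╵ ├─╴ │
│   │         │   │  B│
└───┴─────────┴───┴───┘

Finding the shortest path through the maze:
Path length: 40 steps
Directions: right → down → right → up → right → right → right → right → down → down → left → up → left → left → down → left → down → right → right → right → right → right → up → right → up → right → up → right → down → down → down → down → down → down → down → down → left → down → right → down

Solution:

┌───┬─────────────┬───┐
│A 1│4 5 6 7 8    │7 8│
│ ╷ ╵ ┌─────┐ ╷ ┌─┘ ╷ │
│ │2 3│4 3 2│9│ │5 6│9│
│ └─┬─┘ ┌─╴ ╵ ├─┘ ┌─┘ │
│   │6 5│  1 0│3 4│  0│
├─╴ │ ╶─┴─────┘ ╶─┤ ╷ │
│   │7 8 9 0 1 2  │ │1│
│ ╶─┼─────┬───┐ ┌─┘ │ │
│   │     │   │ │   │2│
├─┐ │ ╶─┐ ╵ ╷ │ │ ╶─┤ │
│ │ │   │   │ │ │   │3│
│ ╵ ├─┐ └───┤ └─┤ ╷ │ │
│   │ │     │   │ │ │4│
│ ┌─┘ └─┬─┐ ├─╴ ├─┘ │ │
│ │     │ │ │   │   │5│
│ ╵ ┌─┐ │ │ └─┐ │ ┌─┘ │
│   │ │ │ │   │ │ │7 6│
├───┘ │ │ └───┤ │ │ ╶─┤
│     │ │     │ │ │8 9│
│ ╶─┐ ╵ └───╴ │ ╵ ├─╴ │
│   │         │   │  B│
└───┴─────────┴───┴───┘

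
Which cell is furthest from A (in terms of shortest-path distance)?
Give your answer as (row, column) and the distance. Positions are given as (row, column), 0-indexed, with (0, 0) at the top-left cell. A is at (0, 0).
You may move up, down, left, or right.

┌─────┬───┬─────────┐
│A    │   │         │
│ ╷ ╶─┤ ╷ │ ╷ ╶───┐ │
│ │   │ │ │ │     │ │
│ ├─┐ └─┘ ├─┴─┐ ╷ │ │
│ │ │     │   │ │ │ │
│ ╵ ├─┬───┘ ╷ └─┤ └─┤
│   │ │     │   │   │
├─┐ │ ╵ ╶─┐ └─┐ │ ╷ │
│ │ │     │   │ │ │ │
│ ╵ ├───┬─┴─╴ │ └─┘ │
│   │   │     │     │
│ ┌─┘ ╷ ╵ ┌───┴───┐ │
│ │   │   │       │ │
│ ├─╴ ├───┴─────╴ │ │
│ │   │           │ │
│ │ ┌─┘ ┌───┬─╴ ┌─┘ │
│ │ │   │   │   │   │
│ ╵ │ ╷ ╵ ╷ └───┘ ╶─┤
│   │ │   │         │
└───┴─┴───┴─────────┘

Computing BFS distances from A to all cells:
Furthest cell: (6, 5)
Distance: 57 steps

Path from A to the furthest cell:

┌─────┬───┬─────────┐
│A    │   │         │
│ ╷ ╶─┤ ╷ │ ╷ ╶───┐ │
│↓│   │ │ │ │     │ │
│ ├─┐ └─┘ ├─┴─┐ ╷ │ │
│↓│ │     │↱ ↓│ │ │ │
│ ╵ ├─┬───┘ ╷ └─┤ └─┤
│↳ ↓│ │    ↑│↳ ↓│   │
├─┐ │ ╵ ╶─┐ └─┐ │ ╷ │
│ │↓│     │↑ ↰│↓│ │ │
│ ╵ ├───┬─┴─╴ │ └─┘ │
│↓ ↲│↱ ↓│↱ → ↑│↳ → ↓│
│ ┌─┘ ╷ ╵ ┌───┴───┐ │
│↓│  ↑│↳ ↑│B ← ← ↰│↓│
│ ├─╴ ├───┴─────╴ │ │
│↓│↱ ↑│↱ → → → → ↑│↓│
│ │ ┌─┘ ┌───┬─╴ ┌─┘ │
│↓│↑│  ↑│↓ ↰│   │↓ ↲│
│ ╵ │ ╷ ╵ ╷ └───┘ ╶─┤
│↳ ↑│ │↑ ↲│↑ ← ← ↲  │
└───┴─┴───┴─────────┘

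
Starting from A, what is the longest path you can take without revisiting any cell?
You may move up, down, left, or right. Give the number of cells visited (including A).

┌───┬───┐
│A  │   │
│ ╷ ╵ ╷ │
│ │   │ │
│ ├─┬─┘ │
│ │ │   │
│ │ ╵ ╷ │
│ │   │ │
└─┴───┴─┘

Finding longest simple path using DFS:
Start: (0, 0)
Longest path visits 12 cells
Path: A → right → down → right → up → right → down → down → left → down → left → up

Solution:

┌───┬───┐
│A ↓│↱ ↓│
│ ╷ ╵ ╷ │
│ │↳ ↑│↓│
│ ├─┬─┘ │
│ │B│↓ ↲│
│ │ ╵ ╷ │
│ │↑ ↲│ │
└─┴───┴─┘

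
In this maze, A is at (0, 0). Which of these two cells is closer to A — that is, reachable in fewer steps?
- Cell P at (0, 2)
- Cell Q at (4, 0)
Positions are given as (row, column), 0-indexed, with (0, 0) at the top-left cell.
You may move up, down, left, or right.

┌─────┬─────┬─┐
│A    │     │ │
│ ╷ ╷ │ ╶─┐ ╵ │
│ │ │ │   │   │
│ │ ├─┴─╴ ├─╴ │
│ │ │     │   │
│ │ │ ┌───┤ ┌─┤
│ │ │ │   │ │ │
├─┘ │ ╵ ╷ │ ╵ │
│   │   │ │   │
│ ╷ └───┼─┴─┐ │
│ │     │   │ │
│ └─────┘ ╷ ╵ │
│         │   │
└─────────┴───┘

Shortest path A → P at (0, 2): 2 steps
Shortest path A → Q at (4, 0): 6 steps

P is closer (2 steps vs 6 steps).

Path to P:

┌─────┬─────┬─┐
│A → P│     │ │
│ ╷ ╷ │ ╶─┐ ╵ │
│ │ │ │   │   │
│ │ ├─┴─╴ ├─╴ │
│ │ │     │   │
│ │ │ ┌───┤ ┌─┤
│ │ │ │   │ │ │
├─┘ │ ╵ ╷ │ ╵ │
│   │   │ │   │
│ ╷ └───┼─┴─┐ │
│ │     │   │ │
│ └─────┘ ╷ ╵ │
│         │   │
└─────────┴───┘

Path to Q:

┌─────┬─────┬─┐
│A ↓  │     │ │
│ ╷ ╷ │ ╶─┐ ╵ │
│ │↓│ │   │   │
│ │ ├─┴─╴ ├─╴ │
│ │↓│     │   │
│ │ │ ┌───┤ ┌─┤
│ │↓│ │   │ │ │
├─┘ │ ╵ ╷ │ ╵ │
│Q ↲│   │ │   │
│ ╷ └───┼─┴─┐ │
│ │     │   │ │
│ └─────┘ ╷ ╵ │
│         │   │
└─────────┴───┘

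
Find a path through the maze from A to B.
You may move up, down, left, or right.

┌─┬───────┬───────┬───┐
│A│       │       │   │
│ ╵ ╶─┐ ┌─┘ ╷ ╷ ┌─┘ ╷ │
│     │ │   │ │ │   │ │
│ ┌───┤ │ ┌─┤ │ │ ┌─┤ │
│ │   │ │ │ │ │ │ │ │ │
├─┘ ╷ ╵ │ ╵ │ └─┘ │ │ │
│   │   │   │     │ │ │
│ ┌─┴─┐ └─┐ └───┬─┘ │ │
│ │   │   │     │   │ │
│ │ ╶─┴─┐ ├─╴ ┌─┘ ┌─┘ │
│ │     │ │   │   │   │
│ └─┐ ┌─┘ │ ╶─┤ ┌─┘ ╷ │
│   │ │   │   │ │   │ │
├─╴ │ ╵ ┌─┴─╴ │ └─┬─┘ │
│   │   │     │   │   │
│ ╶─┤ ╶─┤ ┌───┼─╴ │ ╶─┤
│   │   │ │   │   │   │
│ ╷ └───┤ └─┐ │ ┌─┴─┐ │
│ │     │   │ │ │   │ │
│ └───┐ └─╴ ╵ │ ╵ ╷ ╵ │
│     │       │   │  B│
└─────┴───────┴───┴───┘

Finding the shortest path through the maze:
Path length: 68 steps
Directions: down → right → up → right → right → down → down → down → left → up → left → down → left → down → down → down → right → down → left → down → right → down → right → right → down → right → right → up → left → up → up → right → right → up → left → up → right → up → left → up → left → up → up → right → up → right → down → down → down → right → right → up → up → right → up → right → down → down → down → down → down → down → down → left → down → right → down → down

Solution:

┌─┬───────┬───────┬───┐
│A│↱ → ↓  │↱ ↓    │↱ ↓│
│ ╵ ╶─┐ ┌─┘ ╷ ╷ ┌─┘ ╷ │
│↳ ↑  │↓│↱ ↑│↓│ │↱ ↑│↓│
│ ┌───┤ │ ┌─┤ │ │ ┌─┤ │
│ │↓ ↰│↓│↑│ │↓│ │↑│ │↓│
├─┘ ╷ ╵ │ ╵ │ └─┘ │ │ │
│↓ ↲│↑ ↲│↑ ↰│↳ → ↑│ │↓│
│ ┌─┴─┐ └─┐ └───┬─┘ │ │
│↓│   │   │↑ ↰  │   │↓│
│ │ ╶─┴─┐ ├─╴ ┌─┘ ┌─┘ │
│↓│     │ │↱ ↑│   │  ↓│
│ └─┐ ┌─┘ │ ╶─┤ ┌─┘ ╷ │
│↳ ↓│ │   │↑ ↰│ │   │↓│
├─╴ │ ╵ ┌─┴─╴ │ └─┬─┘ │
│↓ ↲│   │↱ → ↑│   │↓ ↲│
│ ╶─┤ ╶─┤ ┌───┼─╴ │ ╶─┤
│↳ ↓│   │↑│   │   │↳ ↓│
│ ╷ └───┤ └─┐ │ ┌─┴─┐ │
│ │↳ → ↓│↑ ↰│ │ │   │↓│
│ └───┐ └─╴ ╵ │ ╵ ╷ ╵ │
│     │↳ → ↑  │   │  B│
└─────┴───────┴───┴───┘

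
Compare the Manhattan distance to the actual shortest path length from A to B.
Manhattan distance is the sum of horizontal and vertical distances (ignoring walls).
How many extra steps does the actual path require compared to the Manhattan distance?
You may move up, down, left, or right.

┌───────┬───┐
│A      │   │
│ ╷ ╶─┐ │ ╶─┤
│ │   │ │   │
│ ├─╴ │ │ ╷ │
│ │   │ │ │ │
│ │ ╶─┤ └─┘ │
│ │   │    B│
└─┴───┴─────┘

Manhattan distance: |3 - 0| + |5 - 0| = 8
Actual path length: 8
Extra steps: 8 - 8 = 0

Solution:

┌───────┬───┐
│A → → ↓│   │
│ ╷ ╶─┐ │ ╶─┤
│ │   │↓│   │
│ ├─╴ │ │ ╷ │
│ │   │↓│ │ │
│ │ ╶─┤ └─┘ │
│ │   │↳ → B│
└─┴───┴─────┘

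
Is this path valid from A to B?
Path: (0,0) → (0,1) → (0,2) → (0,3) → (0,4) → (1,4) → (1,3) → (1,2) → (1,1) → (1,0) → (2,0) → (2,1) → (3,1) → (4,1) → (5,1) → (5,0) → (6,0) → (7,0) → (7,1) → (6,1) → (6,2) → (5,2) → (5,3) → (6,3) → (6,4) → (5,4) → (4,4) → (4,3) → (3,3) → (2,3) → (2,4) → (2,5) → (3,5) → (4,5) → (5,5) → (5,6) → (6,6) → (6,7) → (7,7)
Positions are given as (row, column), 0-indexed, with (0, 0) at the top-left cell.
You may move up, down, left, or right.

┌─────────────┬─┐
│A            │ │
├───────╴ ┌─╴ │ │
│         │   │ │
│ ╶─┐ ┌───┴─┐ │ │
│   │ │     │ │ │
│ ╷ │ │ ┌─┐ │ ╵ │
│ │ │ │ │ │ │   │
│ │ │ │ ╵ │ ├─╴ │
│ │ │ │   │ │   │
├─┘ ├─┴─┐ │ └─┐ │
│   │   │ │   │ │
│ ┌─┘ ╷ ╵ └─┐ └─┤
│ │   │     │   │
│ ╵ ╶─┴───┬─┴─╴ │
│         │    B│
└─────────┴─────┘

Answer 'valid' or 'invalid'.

Checking path validity:
Result: All consecutive moves are passable.

valid

Correct solution:

┌─────────────┬─┐
│A → → → ↓    │ │
├───────╴ ┌─╴ │ │
│↓ ← ← ← ↲│   │ │
│ ╶─┐ ┌───┴─┐ │ │
│↳ ↓│ │↱ → ↓│ │ │
│ ╷ │ │ ┌─┐ │ ╵ │
│ │↓│ │↑│ │↓│   │
│ │ │ │ ╵ │ ├─╴ │
│ │↓│ │↑ ↰│↓│   │
├─┘ ├─┴─┐ │ └─┐ │
│↓ ↲│↱ ↓│↑│↳ ↓│ │
│ ┌─┘ ╷ ╵ └─┐ └─┤
│↓│↱ ↑│↳ ↑  │↳ ↓│
│ ╵ ╶─┴───┬─┴─╴ │
│↳ ↑      │    B│
└─────────┴─────┘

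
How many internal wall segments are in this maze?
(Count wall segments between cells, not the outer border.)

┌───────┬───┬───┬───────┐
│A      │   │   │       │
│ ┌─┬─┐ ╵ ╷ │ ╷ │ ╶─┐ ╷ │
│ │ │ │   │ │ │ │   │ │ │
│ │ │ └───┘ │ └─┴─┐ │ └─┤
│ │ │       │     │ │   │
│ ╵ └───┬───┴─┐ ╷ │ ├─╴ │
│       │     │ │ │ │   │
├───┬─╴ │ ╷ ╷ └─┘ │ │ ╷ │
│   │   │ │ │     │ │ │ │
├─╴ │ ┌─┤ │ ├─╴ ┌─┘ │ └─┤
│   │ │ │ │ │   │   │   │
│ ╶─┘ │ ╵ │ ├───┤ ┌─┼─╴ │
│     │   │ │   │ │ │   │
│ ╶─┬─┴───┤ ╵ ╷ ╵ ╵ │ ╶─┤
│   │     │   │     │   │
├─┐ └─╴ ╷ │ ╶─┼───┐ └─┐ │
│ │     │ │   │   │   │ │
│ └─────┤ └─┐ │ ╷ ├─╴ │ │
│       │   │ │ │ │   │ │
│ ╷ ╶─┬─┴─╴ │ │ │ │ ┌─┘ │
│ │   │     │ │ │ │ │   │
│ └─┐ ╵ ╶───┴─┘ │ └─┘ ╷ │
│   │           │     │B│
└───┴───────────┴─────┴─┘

Counting internal wall segments:
Total internal walls: 121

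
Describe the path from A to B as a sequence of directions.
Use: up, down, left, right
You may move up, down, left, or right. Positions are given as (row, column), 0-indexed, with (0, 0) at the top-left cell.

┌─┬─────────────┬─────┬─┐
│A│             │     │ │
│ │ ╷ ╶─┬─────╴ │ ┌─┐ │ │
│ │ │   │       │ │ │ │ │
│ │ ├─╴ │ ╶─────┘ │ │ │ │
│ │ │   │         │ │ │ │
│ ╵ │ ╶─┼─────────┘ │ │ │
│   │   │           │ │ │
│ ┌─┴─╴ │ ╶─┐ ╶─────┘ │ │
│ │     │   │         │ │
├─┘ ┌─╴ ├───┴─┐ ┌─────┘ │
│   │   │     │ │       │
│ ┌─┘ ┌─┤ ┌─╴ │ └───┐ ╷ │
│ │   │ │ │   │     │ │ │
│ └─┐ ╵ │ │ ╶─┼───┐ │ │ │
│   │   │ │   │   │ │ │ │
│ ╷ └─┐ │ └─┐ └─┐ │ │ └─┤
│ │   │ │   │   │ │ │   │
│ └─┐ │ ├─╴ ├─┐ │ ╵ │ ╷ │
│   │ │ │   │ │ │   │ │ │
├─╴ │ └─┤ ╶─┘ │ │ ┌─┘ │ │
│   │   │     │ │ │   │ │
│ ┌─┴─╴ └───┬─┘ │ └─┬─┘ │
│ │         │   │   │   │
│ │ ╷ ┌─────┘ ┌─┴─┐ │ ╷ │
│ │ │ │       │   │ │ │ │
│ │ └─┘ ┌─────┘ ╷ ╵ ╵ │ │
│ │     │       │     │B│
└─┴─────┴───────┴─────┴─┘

Finding the path and converting it to directions:
Path through cells: (0,0) → (1,0) → (2,0) → (3,0) → (3,1) → (2,1) → (1,1) → (0,1) → (0,2) → (0,3) → (0,4) → (0,5) → (0,6) → (0,7) → (1,7) → (1,6) → (1,5) → (1,4) → (2,4) → (2,5) → (2,6) → (2,7) → (2,8) → (1,8) → (0,8) → (0,9) → (0,10) → (1,10) → (2,10) → (3,10) → (4,10) → (4,9) → (4,8) → (4,7) → (5,7) → (6,7) → (6,8) → (6,9) → (7,9) → (8,9) → (9,9) → (9,8) → (10,8) → (11,8) → (11,9) → (12,9) → (13,9) → (13,10) → (12,10) → (11,10) → (11,11) → (12,11) → (13,11)
Directions: down, down, down, right, up, up, up, right, right, right, right, right, right, down, left, left, left, down, right, right, right, right, up, up, right, right, down, down, down, down, left, left, left, down, down, right, right, down, down, down, left, down, down, right, down, down, right, up, up, right, down, down

Solution:

┌─┬─────────────┬─────┬─┐
│A│↱ → → → → → ↓│↱ → ↓│ │
│ │ ╷ ╶─┬─────╴ │ ┌─┐ │ │
│↓│↑│   │↓ ← ← ↲│↑│ │↓│ │
│ │ ├─╴ │ ╶─────┘ │ │ │ │
│↓│↑│   │↳ → → → ↑│ │↓│ │
│ ╵ │ ╶─┼─────────┘ │ │ │
│↳ ↑│   │           │↓│ │
│ ┌─┴─╴ │ ╶─┐ ╶─────┘ │ │
│ │     │   │  ↓ ← ← ↲│ │
├─┘ ┌─╴ ├───┴─┐ ┌─────┘ │
│   │   │     │↓│       │
│ ┌─┘ ┌─┤ ┌─╴ │ └───┐ ╷ │
│ │   │ │ │   │↳ → ↓│ │ │
│ └─┐ ╵ │ │ ╶─┼───┐ │ │ │
│   │   │ │   │   │↓│ │ │
│ ╷ └─┐ │ └─┐ └─┐ │ │ └─┤
│ │   │ │   │   │ │↓│   │
│ └─┐ │ ├─╴ ├─┐ │ ╵ │ ╷ │
│   │ │ │   │ │ │↓ ↲│ │ │
├─╴ │ └─┤ ╶─┘ │ │ ┌─┘ │ │
│   │   │     │ │↓│   │ │
│ ┌─┴─╴ └───┬─┘ │ └─┬─┘ │
│ │         │   │↳ ↓│↱ ↓│
│ │ ╷ ┌─────┘ ┌─┴─┐ │ ╷ │
│ │ │ │       │   │↓│↑│↓│
│ │ └─┘ ┌─────┘ ╷ ╵ ╵ │ │
│ │     │       │  ↳ ↑│B│
└─┴─────┴───────┴─────┴─┘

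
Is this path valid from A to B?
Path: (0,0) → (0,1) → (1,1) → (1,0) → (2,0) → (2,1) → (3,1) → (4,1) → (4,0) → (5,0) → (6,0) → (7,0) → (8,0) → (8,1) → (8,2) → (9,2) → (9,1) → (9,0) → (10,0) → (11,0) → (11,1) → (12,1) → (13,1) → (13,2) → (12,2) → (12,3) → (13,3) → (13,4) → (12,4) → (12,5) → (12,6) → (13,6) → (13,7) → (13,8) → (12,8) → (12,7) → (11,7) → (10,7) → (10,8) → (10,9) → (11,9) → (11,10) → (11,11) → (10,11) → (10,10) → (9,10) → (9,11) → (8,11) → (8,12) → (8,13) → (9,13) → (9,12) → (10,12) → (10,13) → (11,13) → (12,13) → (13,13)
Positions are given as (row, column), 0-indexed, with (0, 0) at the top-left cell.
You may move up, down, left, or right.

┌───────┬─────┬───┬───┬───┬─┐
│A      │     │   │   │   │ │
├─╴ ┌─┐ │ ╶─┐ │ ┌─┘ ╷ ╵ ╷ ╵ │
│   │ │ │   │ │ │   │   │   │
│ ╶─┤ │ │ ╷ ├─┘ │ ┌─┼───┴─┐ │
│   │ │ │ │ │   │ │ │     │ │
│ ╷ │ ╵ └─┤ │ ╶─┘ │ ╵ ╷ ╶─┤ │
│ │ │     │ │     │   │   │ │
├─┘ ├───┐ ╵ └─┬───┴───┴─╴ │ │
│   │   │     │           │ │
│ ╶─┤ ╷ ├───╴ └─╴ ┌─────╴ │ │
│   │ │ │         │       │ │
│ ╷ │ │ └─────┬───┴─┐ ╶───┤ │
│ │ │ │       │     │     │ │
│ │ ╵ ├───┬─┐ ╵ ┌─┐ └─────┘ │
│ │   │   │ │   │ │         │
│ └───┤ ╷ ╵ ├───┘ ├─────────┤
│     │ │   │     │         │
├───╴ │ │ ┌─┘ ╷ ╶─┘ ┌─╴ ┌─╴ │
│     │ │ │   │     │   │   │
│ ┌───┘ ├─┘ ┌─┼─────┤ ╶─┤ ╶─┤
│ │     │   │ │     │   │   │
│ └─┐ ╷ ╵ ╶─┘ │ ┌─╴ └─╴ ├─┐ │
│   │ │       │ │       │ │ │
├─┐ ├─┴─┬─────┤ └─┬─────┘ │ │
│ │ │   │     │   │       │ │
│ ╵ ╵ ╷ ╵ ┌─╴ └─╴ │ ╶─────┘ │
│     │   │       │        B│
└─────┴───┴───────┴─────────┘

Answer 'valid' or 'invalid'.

Checking path validity:
Result: All consecutive moves are passable.

valid

Correct solution:

┌───────┬─────┬───┬───┬───┬─┐
│A ↓    │     │   │   │   │ │
├─╴ ┌─┐ │ ╶─┐ │ ┌─┘ ╷ ╵ ╷ ╵ │
│↓ ↲│ │ │   │ │ │   │   │   │
│ ╶─┤ │ │ ╷ ├─┘ │ ┌─┼───┴─┐ │
│↳ ↓│ │ │ │ │   │ │ │     │ │
│ ╷ │ ╵ └─┤ │ ╶─┘ │ ╵ ╷ ╶─┤ │
│ │↓│     │ │     │   │   │ │
├─┘ ├───┐ ╵ └─┬───┴───┴─╴ │ │
│↓ ↲│   │     │           │ │
│ ╶─┤ ╷ ├───╴ └─╴ ┌─────╴ │ │
│↓  │ │ │         │       │ │
│ ╷ │ │ └─────┬───┴─┐ ╶───┤ │
│↓│ │ │       │     │     │ │
│ │ ╵ ├───┬─┐ ╵ ┌─┐ └─────┘ │
│↓│   │   │ │   │ │         │
│ └───┤ ╷ ╵ ├───┘ ├─────────┤
│↳ → ↓│ │   │     │    ↱ → ↓│
├───╴ │ │ ┌─┘ ╷ ╶─┘ ┌─╴ ┌─╴ │
│↓ ← ↲│ │ │   │     │↱ ↑│↓ ↲│
│ ┌───┘ ├─┘ ┌─┼─────┤ ╶─┤ ╶─┤
│↓│     │   │ │↱ → ↓│↑ ↰│↳ ↓│
│ └─┐ ╷ ╵ ╶─┘ │ ┌─╴ └─╴ ├─┐ │
│↳ ↓│ │       │↑│  ↳ → ↑│ │↓│
├─┐ ├─┴─┬─────┤ └─┬─────┘ │ │
│ │↓│↱ ↓│↱ → ↓│↑ ↰│       │↓│
│ ╵ ╵ ╷ ╵ ┌─╴ └─╴ │ ╶─────┘ │
│  ↳ ↑│↳ ↑│  ↳ → ↑│        B│
└─────┴───┴───────┴─────────┘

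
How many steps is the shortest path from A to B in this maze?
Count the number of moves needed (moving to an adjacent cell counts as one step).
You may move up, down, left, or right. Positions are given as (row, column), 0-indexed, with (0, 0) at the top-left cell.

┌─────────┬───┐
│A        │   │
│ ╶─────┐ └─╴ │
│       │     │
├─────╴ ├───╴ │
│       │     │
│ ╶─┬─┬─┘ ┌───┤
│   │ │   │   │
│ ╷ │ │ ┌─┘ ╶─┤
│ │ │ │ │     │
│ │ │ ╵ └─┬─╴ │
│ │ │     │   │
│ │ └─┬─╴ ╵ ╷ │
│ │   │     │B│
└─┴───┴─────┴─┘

Using BFS to find shortest path:
Start: (0, 0), End: (6, 6)
Path found:
(0,0) → (0,1) → (0,2) → (0,3) → (0,4) → (1,4) → (1,5) → (1,6) → (2,6) → (2,5) → (2,4) → (3,4) → (3,3) → (4,3) → (5,3) → (5,4) → (6,4) → (6,5) → (5,5) → (5,6) → (6,6)
Number of steps: 20

Solution:

┌─────────┬───┐
│A → → → ↓│   │
│ ╶─────┐ └─╴ │
│       │↳ → ↓│
├─────╴ ├───╴ │
│       │↓ ← ↲│
│ ╶─┬─┬─┘ ┌───┤
│   │ │↓ ↲│   │
│ ╷ │ │ ┌─┘ ╶─┤
│ │ │ │↓│     │
│ │ │ ╵ └─┬─╴ │
│ │ │  ↳ ↓│↱ ↓│
│ │ └─┬─╴ ╵ ╷ │
│ │   │  ↳ ↑│B│
└─┴───┴─────┴─┘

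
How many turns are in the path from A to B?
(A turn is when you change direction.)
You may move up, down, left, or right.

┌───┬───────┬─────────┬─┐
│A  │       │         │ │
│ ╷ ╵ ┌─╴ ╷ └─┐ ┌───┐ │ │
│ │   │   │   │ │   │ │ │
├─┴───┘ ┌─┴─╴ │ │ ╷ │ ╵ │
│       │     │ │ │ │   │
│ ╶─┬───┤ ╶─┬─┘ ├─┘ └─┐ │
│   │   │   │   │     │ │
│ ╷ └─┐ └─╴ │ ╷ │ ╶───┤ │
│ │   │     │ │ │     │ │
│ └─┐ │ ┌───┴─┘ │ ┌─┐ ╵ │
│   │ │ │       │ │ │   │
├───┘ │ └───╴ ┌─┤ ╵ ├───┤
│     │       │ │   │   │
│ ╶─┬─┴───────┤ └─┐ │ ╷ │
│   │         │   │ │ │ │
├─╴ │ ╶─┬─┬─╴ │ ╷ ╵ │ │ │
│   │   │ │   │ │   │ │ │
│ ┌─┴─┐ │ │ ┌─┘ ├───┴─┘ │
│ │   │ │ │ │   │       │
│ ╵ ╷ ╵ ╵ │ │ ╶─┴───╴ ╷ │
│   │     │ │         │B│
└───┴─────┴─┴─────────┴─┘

Directions: right, down, right, up, right, right, right, down, right, down, left, left, down, right, down, left, left, down, down, right, right, right, up, right, up, up, up, up, up, right, right, right, down, down, right, down, down, down, left, up, left, left, down, down, right, down, down, left, up, left, down, down, left, down, right, right, right, right, up, right, down
Number of turns: 37

Solution:

┌───┬───────┬─────────┬─┐
│A ↓│↱ → → ↓│  ↱ → → ↓│ │
│ ╷ ╵ ┌─╴ ╷ └─┐ ┌───┐ │ │
│ │↳ ↑│   │↳ ↓│↑│   │↓│ │
├─┴───┘ ┌─┴─╴ │ │ ╷ │ ╵ │
│       │↓ ← ↲│↑│ │ │↳ ↓│
│ ╶─┬───┤ ╶─┬─┘ ├─┘ └─┐ │
│   │   │↳ ↓│  ↑│     │↓│
│ ╷ └─┐ └─╴ │ ╷ │ ╶───┤ │
│ │   │↓ ← ↲│ │↑│↓ ← ↰│↓│
│ └─┐ │ ┌───┴─┘ │ ┌─┐ ╵ │
│   │ │↓│    ↱ ↑│↓│ │↑ ↲│
├───┘ │ └───╴ ┌─┤ ╵ ├───┤
│     │↳ → → ↑│ │↳ ↓│   │
│ ╶─┬─┴───────┤ └─┐ │ ╷ │
│   │         │↓ ↰│↓│ │ │
├─╴ │ ╶─┬─┬─╴ │ ╷ ╵ │ │ │
│   │   │ │   │↓│↑ ↲│ │ │
│ ┌─┴─┐ │ │ ┌─┘ ├───┴─┘ │
│ │   │ │ │ │↓ ↲│    ↱ ↓│
│ ╵ ╷ ╵ ╵ │ │ ╶─┴───╴ ╷ │
│   │     │ │↳ → → → ↑│B│
└───┴─────┴─┴─────────┴─┘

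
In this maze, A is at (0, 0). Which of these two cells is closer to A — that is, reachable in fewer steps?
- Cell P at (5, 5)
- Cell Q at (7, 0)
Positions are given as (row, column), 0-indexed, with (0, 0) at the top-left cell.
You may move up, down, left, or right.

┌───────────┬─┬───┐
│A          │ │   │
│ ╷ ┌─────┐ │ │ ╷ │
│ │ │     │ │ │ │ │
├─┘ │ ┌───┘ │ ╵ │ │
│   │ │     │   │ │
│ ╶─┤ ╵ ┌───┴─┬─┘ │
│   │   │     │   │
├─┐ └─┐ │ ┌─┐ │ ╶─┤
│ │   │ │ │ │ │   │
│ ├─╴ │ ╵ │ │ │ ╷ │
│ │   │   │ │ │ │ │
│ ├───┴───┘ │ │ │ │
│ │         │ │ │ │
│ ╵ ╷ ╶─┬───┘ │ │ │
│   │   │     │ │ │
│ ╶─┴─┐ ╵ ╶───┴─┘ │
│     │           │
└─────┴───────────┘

Shortest path A → P at (5, 5): 32 steps
Shortest path A → Q at (7, 0): 31 steps

Q is closer (31 steps vs 32 steps).

Path to P:

┌───────────┬─┬───┐
│A → → → → ↓│ │   │
│ ╷ ┌─────┐ │ │ ╷ │
│ │ │     │↓│ │ │ │
├─┘ │ ┌───┘ │ ╵ │ │
│   │ │↓ ← ↲│   │ │
│ ╶─┤ ╵ ┌───┴─┬─┘ │
│   │  ↓│↱ → ↓│   │
├─┐ └─┐ │ ┌─┐ │ ╶─┤
│ │   │↓│↑│ │↓│   │
│ ├─╴ │ ╵ │ │ │ ╷ │
│ │   │↳ ↑│P│↓│ │ │
│ ├───┴───┘ │ │ │ │
│ │  ↱ → → ↑│↓│ │ │
│ ╵ ╷ ╶─┬───┘ │ │ │
│   │↑ ↰│↓ ← ↲│ │ │
│ ╶─┴─┐ ╵ ╶───┴─┘ │
│     │↑ ↲        │
└─────┴───────────┘

Path to Q:

┌───────────┬─┬───┐
│A → → → → ↓│ │   │
│ ╷ ┌─────┐ │ │ ╷ │
│ │ │     │↓│ │ │ │
├─┘ │ ┌───┘ │ ╵ │ │
│   │ │↓ ← ↲│   │ │
│ ╶─┤ ╵ ┌───┴─┬─┘ │
│   │  ↓│↱ → ↓│   │
├─┐ └─┐ │ ┌─┐ │ ╶─┤
│ │   │↓│↑│ │↓│   │
│ ├─╴ │ ╵ │ │ │ ╷ │
│ │   │↳ ↑│ │↓│ │ │
│ ├───┴───┘ │ │ │ │
│ │↓ ↰      │↓│ │ │
│ ╵ ╷ ╶─┬───┘ │ │ │
│Q ↲│↑ ↰│↓ ← ↲│ │ │
│ ╶─┴─┐ ╵ ╶───┴─┘ │
│     │↑ ↲        │
└─────┴───────────┘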